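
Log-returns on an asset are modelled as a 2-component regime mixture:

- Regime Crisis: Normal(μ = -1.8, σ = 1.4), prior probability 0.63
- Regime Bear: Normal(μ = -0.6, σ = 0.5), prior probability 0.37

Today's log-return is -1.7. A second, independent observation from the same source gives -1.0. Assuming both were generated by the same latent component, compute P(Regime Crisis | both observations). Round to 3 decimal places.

P(component k | x) = π_k·f_k(x) / marginal(x), where marginal(x) = Σ_j π_j·f_j(x).
Since both observations come from the same component, the likelihood for component k is f_k(x₁)·f_k(x₂).
  f_Crisis = [0.284233] × [0.242034] = 0.0687941
  f_Bear = [0.0709492] × [0.579383] = 0.0411068
Prior × likelihood for each component:
  π_Crisis·f_Crisis = 0.63 × 0.0687941 = 0.0433403
  π_Bear·f_Bear = 0.37 × 0.0411068 = 0.0152095
Marginal: 0.0433403 + 0.0152095 = 0.0585498
Responsibility of Regime Crisis: 0.0433403 / 0.0585498 ≈ 0.740

0.740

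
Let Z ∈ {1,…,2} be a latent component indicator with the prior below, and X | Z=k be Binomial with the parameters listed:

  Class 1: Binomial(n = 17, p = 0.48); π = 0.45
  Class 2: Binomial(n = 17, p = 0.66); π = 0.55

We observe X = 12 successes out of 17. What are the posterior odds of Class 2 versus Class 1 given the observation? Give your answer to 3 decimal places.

6.671

Only the two components matter; the odds are (π_i f_i(x)) / (π_j f_j(x)).
Evaluate each component's likelihood at the observed value:
  f_1 = 0.0351935
  f_2 = 0.192076
Odds = (0.55/0.45) × (0.192076/0.0351935) = 1.22222 × 5.45771 ≈ 6.671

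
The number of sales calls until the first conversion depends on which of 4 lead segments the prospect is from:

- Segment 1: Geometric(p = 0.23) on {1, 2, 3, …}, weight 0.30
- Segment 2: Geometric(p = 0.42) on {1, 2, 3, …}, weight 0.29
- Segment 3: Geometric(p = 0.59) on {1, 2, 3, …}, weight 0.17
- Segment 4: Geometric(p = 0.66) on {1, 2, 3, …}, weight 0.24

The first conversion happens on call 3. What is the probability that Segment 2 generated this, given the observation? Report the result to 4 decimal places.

0.3500

The responsibility of component k is P(Z=k) f_k(x) divided by Σ_j P(Z=j) f_j(x).
Evaluate each component's likelihood at the observed value:
  L_1 = 0.136367
  L_2 = 0.141288
  L_3 = 0.099179
  L_4 = 0.076296
Multiply by the mixture weights:
  P(Z=1)·L_1 = 0.30 × 0.136367 = 0.0409101
  P(Z=2)·L_2 = 0.29 × 0.141288 = 0.0409735
  P(Z=3)·L_3 = 0.17 × 0.099179 = 0.0168604
  P(Z=4)·L_4 = 0.24 × 0.076296 = 0.018311
Normaliser: 0.0409101 + 0.0409735 + 0.0168604 + 0.018311 = 0.117055
P(Segment 2 | data) = 0.0409735 / 0.117055 ≈ 0.3500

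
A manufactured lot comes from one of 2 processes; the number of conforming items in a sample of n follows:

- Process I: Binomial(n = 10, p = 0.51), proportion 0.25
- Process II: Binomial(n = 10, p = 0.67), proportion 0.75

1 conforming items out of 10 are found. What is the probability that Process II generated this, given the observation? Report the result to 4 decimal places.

Posterior ∝ prior × likelihood, so P(k | x) ∝ π_k f_k(x); normalise over all components.
Binomial probabilities:
  f_I = C(10,1)·0.51^1·0.49^9 = 10·0.51·0.00162841 = 0.00830491
  f_II = C(10,1)·0.67^1·0.33^9 = 10·0.67·4.64115e-05 = 0.000310957
Weight by the priors:
  π_I·f_I = 0.25 × 0.00830491 = 0.00207623
  π_II·f_II = 0.75 × 0.000310957 = 0.000233218
Marginal: 0.00207623 + 0.000233218 = 0.00230945
So the posterior for Process II is 0.000233218 / 0.00230945 ≈ 0.1010.

0.1010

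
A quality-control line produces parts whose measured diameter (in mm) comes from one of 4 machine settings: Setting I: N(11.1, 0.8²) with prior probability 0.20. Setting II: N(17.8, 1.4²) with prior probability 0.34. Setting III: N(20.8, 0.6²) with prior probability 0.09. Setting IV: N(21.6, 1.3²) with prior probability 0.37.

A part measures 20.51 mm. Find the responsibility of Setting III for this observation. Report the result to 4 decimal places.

0.3597

The responsibility of component k is P(Z=k) f_k(x) divided by Σ_j P(Z=j) f_j(x).
Normal densities:
  f_I = (1/(0.8·√(2π)))·exp(−(20.51−11.1)²/(2·0.8²)) = 0.498678·exp(-69.17820) = 4.50929e-31
  f_II = (1/(1.4·√(2π)))·exp(−(20.51−17.8)²/(2·1.4²)) = 0.284959·exp(-1.87349) = 0.0437657
  f_III = (1/(0.6·√(2π)))·exp(−(20.51−20.8)²/(2·0.6²)) = 0.664904·exp(-0.11681) = 0.591604
  f_IV = (1/(1.3·√(2π)))·exp(−(20.51−21.6)²/(2·1.3²)) = 0.306879·exp(-0.35151) = 0.215928
Multiply by the mixture weights:
  P(Z=I)·f_I = 0.20 × 4.50929e-31 = 9.01858e-32
  P(Z=II)·f_II = 0.34 × 0.0437657 = 0.0148803
  P(Z=III)·f_III = 0.09 × 0.591604 = 0.0532443
  P(Z=IV)·f_IV = 0.37 × 0.215928 = 0.0798932
Normaliser: 9.01858e-32 + 0.0148803 + 0.0532443 + 0.0798932 = 0.148018
P(Setting III | x) = 0.0532443 / 0.148018 ≈ 0.3597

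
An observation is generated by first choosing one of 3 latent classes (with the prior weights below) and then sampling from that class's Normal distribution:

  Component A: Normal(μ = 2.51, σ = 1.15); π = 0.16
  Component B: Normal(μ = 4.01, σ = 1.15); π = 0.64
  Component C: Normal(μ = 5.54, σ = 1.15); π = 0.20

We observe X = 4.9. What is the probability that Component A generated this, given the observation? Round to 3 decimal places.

0.028

P(component k | x) = P(Z=k)·f_k(x) / marginal(x), where marginal(x) = Σ_j P(Z=j)·f_j(x).
Normal densities:
  L_A = 0.0400237
  L_B = 0.257131
  L_C = 0.297138
Weight by the priors:
  P(Z=A)·L_A = 0.16 × 0.0400237 = 0.00640378
  P(Z=B)·L_B = 0.64 × 0.257131 = 0.164564
  P(Z=C)·L_C = 0.20 × 0.297138 = 0.0594276
Sum: 0.00640378 + 0.164564 + 0.0594276 = 0.230395
Responsibility of Component A: 0.00640378 / 0.230395 ≈ 0.028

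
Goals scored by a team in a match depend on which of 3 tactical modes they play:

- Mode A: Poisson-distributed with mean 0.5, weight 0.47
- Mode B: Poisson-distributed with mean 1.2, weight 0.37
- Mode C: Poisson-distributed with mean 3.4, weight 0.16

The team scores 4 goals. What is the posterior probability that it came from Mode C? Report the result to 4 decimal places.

0.7414

The responsibility of component k is π_k f_k(x) divided by Σ_j π_j f_j(x).
Component likelihoods at x = 4 goals:
  f_A = e^(−0.5)·0.5^4/4! = 0.00157951
  f_B = e^(−1.2)·1.2^4/4! = 0.0260232
  f_C = e^(−3.4)·3.4^4/4! = 0.185825
Multiply by the mixture weights:
  π_A·f_A = 0.47 × 0.00157951 = 0.000742368
  π_B·f_B = 0.37 × 0.0260232 = 0.00962858
  π_C·f_C = 0.16 × 0.185825 = 0.0297319
Marginal: 0.000742368 + 0.00962858 + 0.0297319 = 0.0401029
P(Mode C | x) = 0.0297319 / 0.0401029 ≈ 0.7414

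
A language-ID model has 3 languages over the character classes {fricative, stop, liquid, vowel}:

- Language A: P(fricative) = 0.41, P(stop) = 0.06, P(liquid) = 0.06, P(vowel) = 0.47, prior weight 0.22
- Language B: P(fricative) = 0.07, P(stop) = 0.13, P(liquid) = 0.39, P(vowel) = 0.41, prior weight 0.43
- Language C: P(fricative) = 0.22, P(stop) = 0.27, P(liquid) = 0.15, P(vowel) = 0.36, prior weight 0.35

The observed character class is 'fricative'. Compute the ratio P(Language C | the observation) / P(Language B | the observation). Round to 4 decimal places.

2.5581

The posterior odds equal the prior odds times the likelihood ratio: (P(Z=i)/P(Z=j))·(f_i(x)/f_j(x)).
Evaluate each component's likelihood at the observed value:
  p_A = 0.41
  p_B = 0.07
  p_C = 0.22
Posterior odds = (P(Z=C)·p_C) / (P(Z=B)·p_B) = (0.35·0.22) / (0.43·0.07) = 0.077 / 0.0301 ≈ 2.5581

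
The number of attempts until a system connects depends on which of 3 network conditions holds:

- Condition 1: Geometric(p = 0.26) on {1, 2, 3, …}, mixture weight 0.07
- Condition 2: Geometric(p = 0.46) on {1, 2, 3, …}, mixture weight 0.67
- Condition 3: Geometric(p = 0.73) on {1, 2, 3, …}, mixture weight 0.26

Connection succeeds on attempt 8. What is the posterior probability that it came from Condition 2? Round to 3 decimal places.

0.649

The responsibility of component k is π_k f_k(x) divided by Σ_j π_j f_j(x).
Evaluate each component's likelihood at the observed value:
  f_1 = 0.26·(1−0.26)^7 = 0.26·0.121513 = 0.0315933
  f_2 = 0.46·(1−0.46)^7 = 0.46·0.0133893 = 0.00615906
  f_3 = 0.73·(1−0.73)^7 = 0.73·0.000104604 = 7.63606e-05
Weight by the priors:
  π_1·f_1 = 0.07 × 0.0315933 = 0.00221153
  π_2·f_2 = 0.67 × 0.00615906 = 0.00412657
  π_3·f_3 = 0.26 × 7.63606e-05 = 1.98538e-05
Sum: 0.00221153 + 0.00412657 + 1.98538e-05 = 0.00635795
Responsibility of Condition 2: 0.00412657 / 0.00635795 ≈ 0.649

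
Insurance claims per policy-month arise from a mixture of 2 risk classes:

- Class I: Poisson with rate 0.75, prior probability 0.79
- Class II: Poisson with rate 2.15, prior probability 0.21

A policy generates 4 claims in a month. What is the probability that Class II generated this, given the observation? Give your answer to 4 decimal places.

0.8157

Apply Bayes' rule: the posterior for each component is proportional to its prior times its likelihood at x.
Component likelihoods at x = 4 claims:
  L_I = 0.00622749
  L_II = 0.103707
Prior × likelihood for each component:
  π_I·L_I = 0.79 × 0.00622749 = 0.00491972
  π_II·L_II = 0.21 × 0.103707 = 0.0217785
Marginal: 0.00491972 + 0.0217785 = 0.0266983
So the posterior for Class II is 0.0217785 / 0.0266983 ≈ 0.8157.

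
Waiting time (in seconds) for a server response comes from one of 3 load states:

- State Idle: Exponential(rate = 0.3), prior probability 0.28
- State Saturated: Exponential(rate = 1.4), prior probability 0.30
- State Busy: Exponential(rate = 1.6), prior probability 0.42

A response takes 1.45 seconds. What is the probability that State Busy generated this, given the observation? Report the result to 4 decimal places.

The responsibility of component k is w_k f_k(x) divided by Σ_j w_j f_j(x).
Component likelihoods at x = 1.45 seconds:
  L_Idle = 0.3·e^(−0.3·1.45) = 0.3·e^(−0.4350) = 0.194179
  L_Saturated = 1.4·e^(−1.4·1.45) = 1.4·e^(−2.0300) = 0.18387
  L_Busy = 1.6·e^(−1.6·1.45) = 1.6·e^(−2.3200) = 0.157238
Weight by the priors:
  w_Idle·L_Idle = 0.28 × 0.194179 = 0.0543702
  w_Saturated·L_Saturated = 0.30 × 0.18387 = 0.0551609
  w_Busy·L_Busy = 0.42 × 0.157238 = 0.0660398
Evidence: 0.0543702 + 0.0551609 + 0.0660398 = 0.175571
Responsibility of State Busy: 0.0660398 / 0.175571 ≈ 0.3761

0.3761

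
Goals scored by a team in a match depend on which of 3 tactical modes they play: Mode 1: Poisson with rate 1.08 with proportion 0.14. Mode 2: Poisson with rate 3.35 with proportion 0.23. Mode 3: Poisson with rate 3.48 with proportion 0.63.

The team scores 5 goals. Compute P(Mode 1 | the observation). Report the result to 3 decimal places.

By Bayes' theorem, P(k | x) = π_k f_k(x) / Σ_j π_j f_j(x).
Poisson probabilities:
  p_1 = 0.00415814
  p_2 = 0.123355
  p_3 = 0.13103
Prior × likelihood for each component:
  π_1·p_1 = 0.14 × 0.00415814 = 0.00058214
  π_2·p_2 = 0.23 × 0.123355 = 0.0283716
  π_3·p_3 = 0.63 × 0.13103 = 0.0825488
Sum: 0.00058214 + 0.0283716 + 0.0825488 = 0.111503
So the posterior for Mode 1 is 0.00058214 / 0.111503 ≈ 0.005.

0.005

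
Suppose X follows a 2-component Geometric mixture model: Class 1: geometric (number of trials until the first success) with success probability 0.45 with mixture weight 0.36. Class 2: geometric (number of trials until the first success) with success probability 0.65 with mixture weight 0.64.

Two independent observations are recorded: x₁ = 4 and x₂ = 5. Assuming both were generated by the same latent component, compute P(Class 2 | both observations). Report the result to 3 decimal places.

P(component k | x) = π_k·f_k(x) / marginal(x), where marginal(x) = Σ_j π_j·f_j(x).
Since both observations come from the same component, the likelihood for component k is f_k(x₁)·f_k(x₂).
  L_1 = [0.45·(1−0.45)^3 = 0.45·0.166375 = 0.0748688] × [0.0411778] = 0.00308293
  L_2 = [0.65·(1−0.65)^3 = 0.65·0.042875 = 0.0278687] × [0.00975406] = 0.000271834
Weight by the priors:
  π_1·L_1 = 0.36 × 0.00308293 = 0.00110986
  π_2·L_2 = 0.64 × 0.000271834 = 0.000173973
Normaliser: 0.00110986 + 0.000173973 = 0.00128383
Responsibility of Class 2: 0.000173973 / 0.00128383 ≈ 0.136

0.136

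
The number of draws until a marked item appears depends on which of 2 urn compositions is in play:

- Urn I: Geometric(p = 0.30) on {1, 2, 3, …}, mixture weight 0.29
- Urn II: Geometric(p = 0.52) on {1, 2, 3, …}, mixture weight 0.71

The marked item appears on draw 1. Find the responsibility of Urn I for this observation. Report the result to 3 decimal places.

0.191

The responsibility of component k is P(Z=k) f_k(x) divided by Σ_j P(Z=j) f_j(x).
Geometric probabilities:
  p_I = 0.30·(1−0.30)^0 = 0.30·1 = 0.3
  p_II = 0.52·(1−0.52)^0 = 0.52·1 = 0.52
Multiply by the mixture weights:
  P(Z=I)·p_I = 0.29 × 0.3 = 0.087
  P(Z=II)·p_II = 0.71 × 0.52 = 0.3692
Sum: 0.087 + 0.3692 = 0.4562
Responsibility of Urn I: 0.087 / 0.4562 ≈ 0.191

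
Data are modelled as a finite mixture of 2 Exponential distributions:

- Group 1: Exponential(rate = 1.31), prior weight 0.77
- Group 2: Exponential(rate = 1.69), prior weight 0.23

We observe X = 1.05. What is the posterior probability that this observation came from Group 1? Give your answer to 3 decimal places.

0.795

By Bayes' theorem, P(k | x) = w_k f_k(x) / Σ_j w_j f_j(x).
Component likelihoods at x = 1.05:
  f_1 = 1.31·e^(−1.31·1.05) = 1.31·e^(−1.3755) = 0.331054
  f_2 = 1.69·e^(−1.69·1.05) = 1.69·e^(−1.7745) = 0.28657
Prior × likelihood for each component:
  w_1·f_1 = 0.77 × 0.331054 = 0.254912
  w_2·f_2 = 0.23 × 0.28657 = 0.0659112
Normaliser: 0.254912 + 0.0659112 = 0.320823
So the posterior for Group 1 is 0.254912 / 0.320823 ≈ 0.795.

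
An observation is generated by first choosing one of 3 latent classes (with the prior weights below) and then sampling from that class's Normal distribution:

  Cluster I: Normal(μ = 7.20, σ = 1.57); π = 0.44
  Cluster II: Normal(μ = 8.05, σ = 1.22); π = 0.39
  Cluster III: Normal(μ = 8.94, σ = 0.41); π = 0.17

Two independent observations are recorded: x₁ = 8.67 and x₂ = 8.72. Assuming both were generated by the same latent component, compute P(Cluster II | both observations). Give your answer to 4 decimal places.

Posterior ∝ prior × likelihood, so P(k | x) ∝ P(Z=k) f_k(x); normalise over all components.
Since both observations come from the same component, the likelihood for component k is f_k(x₁)·f_k(x₂).
  f_I = [0.163925] × [0.159028] = 0.0260686
  f_II = [0.287388] × [0.281228] = 0.0808217
  f_III = [0.78335] × [0.842567] = 0.660025
Weight by the priors:
  P(Z=I)·f_I = 0.44 × 0.0260686 = 0.0114702
  P(Z=II)·f_II = 0.39 × 0.0808217 = 0.0315204
  P(Z=III)·f_III = 0.17 × 0.660025 = 0.112204
Sum: 0.0114702 + 0.0315204 + 0.112204 = 0.155195
P(Cluster II | data) = 0.0315204 / 0.155195 ≈ 0.2031

0.2031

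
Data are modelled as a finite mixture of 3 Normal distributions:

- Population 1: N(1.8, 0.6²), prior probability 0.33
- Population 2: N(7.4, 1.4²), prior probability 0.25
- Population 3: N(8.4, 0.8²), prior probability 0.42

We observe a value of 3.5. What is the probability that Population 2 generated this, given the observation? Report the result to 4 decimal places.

0.2707

Apply Bayes' rule: the posterior for each component is proportional to its prior times its likelihood at x.
Evaluate each component's likelihood at the observed value:
  f_1 = 0.0120102
  f_2 = 0.00588403
  f_3 = 3.55964e-09
Prior × likelihood for each component:
  w_1·f_1 = 0.33 × 0.0120102 = 0.00396335
  w_2·f_2 = 0.25 × 0.00588403 = 0.00147101
  w_3·f_3 = 0.42 × 3.55964e-09 = 1.49505e-09
Sum: 0.00396335 + 0.00147101 + 1.49505e-09 = 0.00543436
P(Population 2 | 3.5) ≈ 0.2707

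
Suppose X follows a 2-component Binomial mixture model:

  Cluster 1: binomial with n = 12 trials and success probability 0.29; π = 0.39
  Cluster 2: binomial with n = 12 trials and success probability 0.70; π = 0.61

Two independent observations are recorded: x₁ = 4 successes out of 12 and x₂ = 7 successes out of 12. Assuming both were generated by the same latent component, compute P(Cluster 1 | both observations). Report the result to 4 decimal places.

The responsibility of component k is π_k f_k(x) divided by Σ_j π_j f_j(x).
Since both observations come from the same component, the likelihood for component k is f_k(x₁)·f_k(x₂).
  p_1 = [C(12,4)·0.29^4·0.71^8 = 495·0.00707281·0.0645754 = 0.226081] × [0.0246492] = 0.00557272
  p_2 = [C(12,4)·0.70^4·0.30^8 = 495·0.2401·6.561e-05 = 0.00779772] × [0.158496] = 0.00123591
Prior × likelihood for each component:
  π_1·p_1 = 0.39 × 0.00557272 = 0.00217336
  π_2·p_2 = 0.61 × 0.00123591 = 0.000753902
Sum: 0.00217336 + 0.000753902 = 0.00292726
Responsibility of Cluster 1: 0.00217336 / 0.00292726 ≈ 0.7425

0.7425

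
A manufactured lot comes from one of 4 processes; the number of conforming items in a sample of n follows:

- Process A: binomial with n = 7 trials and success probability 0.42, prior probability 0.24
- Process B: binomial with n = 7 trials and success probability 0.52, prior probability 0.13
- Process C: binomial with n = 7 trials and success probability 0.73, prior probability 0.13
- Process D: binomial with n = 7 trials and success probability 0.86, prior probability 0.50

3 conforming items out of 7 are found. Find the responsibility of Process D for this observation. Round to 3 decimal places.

0.036

Apply Bayes' rule: the posterior for each component is proportional to its prior times its likelihood at x.
Evaluate each component's likelihood at the observed value:
  f_A = C(7,3)·0.42^3·0.58^4 = 35·0.074088·0.113165 = 0.293446
  f_B = C(7,3)·0.52^3·0.48^4 = 35·0.140608·0.0530842 = 0.261242
  f_C = C(7,3)·0.73^3·0.27^4 = 35·0.389017·0.00531441 = 0.0723589
  f_D = C(7,3)·0.86^3·0.14^4 = 35·0.636056·0.00038416 = 0.00855215
Weight by the priors:
  π_A·f_A = 0.24 × 0.293446 = 0.070427
  π_B·f_B = 0.13 × 0.261242 = 0.0339615
  π_C·f_C = 0.13 × 0.0723589 = 0.00940665
  π_D·f_D = 0.50 × 0.00855215 = 0.00427608
Marginal: 0.070427 + 0.0339615 + 0.00940665 + 0.00427608 = 0.118071
P(Process D | data) ≈ 0.036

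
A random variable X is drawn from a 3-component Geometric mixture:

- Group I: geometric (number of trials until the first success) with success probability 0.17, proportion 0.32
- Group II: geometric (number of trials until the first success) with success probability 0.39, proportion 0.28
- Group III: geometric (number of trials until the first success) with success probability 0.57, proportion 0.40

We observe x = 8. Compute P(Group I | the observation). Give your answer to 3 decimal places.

Apply Bayes' rule: the posterior for each component is proportional to its prior times its likelihood at x.
Evaluate each component's likelihood at the observed value:
  f_I = 0.17·(1−0.17)^7 = 0.17·0.271361 = 0.0461313
  f_II = 0.39·(1−0.39)^7 = 0.39·0.0314274 = 0.0122567
  f_III = 0.57·(1−0.57)^7 = 0.57·0.00271819 = 0.00154937
Weight by the priors:
  w_I·f_I = 0.32 × 0.0461313 = 0.014762
  w_II·f_II = 0.28 × 0.0122567 = 0.00343188
  w_III·f_III = 0.40 × 0.00154937 = 0.000619746
Marginal: 0.014762 + 0.00343188 + 0.000619746 = 0.0188136
P(Group I | the observation) ≈ 0.785

0.785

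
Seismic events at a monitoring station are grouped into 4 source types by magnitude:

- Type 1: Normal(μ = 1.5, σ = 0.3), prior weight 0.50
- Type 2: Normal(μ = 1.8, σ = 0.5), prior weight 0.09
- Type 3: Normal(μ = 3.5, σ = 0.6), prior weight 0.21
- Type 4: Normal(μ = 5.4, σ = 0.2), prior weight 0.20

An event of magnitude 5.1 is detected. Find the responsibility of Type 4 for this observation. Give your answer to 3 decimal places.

0.970

The responsibility of component k is P(Z=k) f_k(x) divided by Σ_j P(Z=j) f_j(x).
Evaluate each component's likelihood at the observed value:
  p_1 = (1/(0.3·√(2π)))·exp(−(5.1−1.5)²/(2·0.3²)) = 1.329808·exp(-72.00000) = 7.15461e-32
  p_2 = (1/(0.5·√(2π)))·exp(−(5.1−1.8)²/(2·0.5²)) = 0.797885·exp(-21.78000) = 2.77336e-10
  p_3 = (1/(0.6·√(2π)))·exp(−(5.1−3.5)²/(2·0.6²)) = 0.664904·exp(-3.55556) = 0.0189933
  p_4 = (1/(0.2·√(2π)))·exp(−(5.1−5.4)²/(2·0.2²)) = 1.994711·exp(-1.12500) = 0.647588
Multiply by the mixture weights:
  P(Z=1)·p_1 = 0.50 × 7.15461e-32 = 3.57731e-32
  P(Z=2)·p_2 = 0.09 × 2.77336e-10 = 2.49602e-11
  P(Z=3)·p_3 = 0.21 × 0.0189933 = 0.0039886
  P(Z=4)·p_4 = 0.20 × 0.647588 = 0.129518
Normaliser: 3.57731e-32 + 2.49602e-11 + 0.0039886 + 0.129518 = 0.133506
Responsibility of Type 4: 0.129518 / 0.133506 ≈ 0.970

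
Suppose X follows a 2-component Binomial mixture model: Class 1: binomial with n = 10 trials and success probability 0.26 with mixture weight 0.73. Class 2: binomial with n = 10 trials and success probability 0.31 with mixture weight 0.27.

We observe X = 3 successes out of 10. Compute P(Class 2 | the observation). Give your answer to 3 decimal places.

0.278

P(component k | x) = w_k·f_k(x) / marginal(x), where marginal(x) = Σ_j w_j·f_j(x).
Binomial probabilities:
  L_1 = 0.256285
  L_2 = 0.266201
Weight by the priors:
  w_1·L_1 = 0.73 × 0.256285 = 0.187088
  w_2·L_2 = 0.27 × 0.266201 = 0.0718743
Evidence: 0.187088 + 0.0718743 = 0.258962
P(Class 2 | 3 successes out of 10) ≈ 0.278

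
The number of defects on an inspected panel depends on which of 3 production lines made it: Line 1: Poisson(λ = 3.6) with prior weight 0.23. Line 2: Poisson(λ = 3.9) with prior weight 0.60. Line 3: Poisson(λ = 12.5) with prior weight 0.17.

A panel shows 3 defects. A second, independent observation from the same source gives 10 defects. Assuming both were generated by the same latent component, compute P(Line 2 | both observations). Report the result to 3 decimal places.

0.779

The responsibility of component k is π_k f_k(x) divided by Σ_j π_j f_j(x).
Since both observations come from the same component, the likelihood for component k is f_k(x₁)·f_k(x₂).
  f_1 = [0.212469] × [0.00275297] = 0.000584922
  f_2 = [0.200122] × [0.00454082] = 0.000908717
  f_3 = [0.0012131] × [0.0956436] = 0.000116026
Prior × likelihood for each component:
  π_1·f_1 = 0.23 × 0.000584922 = 0.000134532
  π_2·f_2 = 0.60 × 0.000908717 = 0.00054523
  π_3·f_3 = 0.17 × 0.000116026 = 1.97244e-05
Denominator: 0.000134532 + 0.00054523 + 1.97244e-05 = 0.000699487
P(Line 2 | x₁,x₂) = 0.00054523 / 0.000699487 ≈ 0.779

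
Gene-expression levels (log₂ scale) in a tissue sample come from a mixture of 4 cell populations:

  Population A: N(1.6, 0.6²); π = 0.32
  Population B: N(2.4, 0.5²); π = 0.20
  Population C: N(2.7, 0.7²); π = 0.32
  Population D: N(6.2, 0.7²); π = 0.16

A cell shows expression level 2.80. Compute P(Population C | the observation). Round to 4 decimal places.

0.5551

By Bayes' theorem, P(k | x) = w_k f_k(x) / Σ_j w_j f_j(x).
Normal densities:
  f_A = (1/(0.6·√(2π)))·exp(−(2.80−1.6)²/(2·0.6²)) = 0.664904·exp(-2.00000) = 0.0899849
  f_B = (1/(0.5·√(2π)))·exp(−(2.80−2.4)²/(2·0.5²)) = 0.797885·exp(-0.32000) = 0.579383
  f_C = (1/(0.7·√(2π)))·exp(−(2.80−2.7)²/(2·0.7²)) = 0.569918·exp(-0.01020) = 0.564132
  f_D = (1/(0.7·√(2π)))·exp(−(2.80−6.2)²/(2·0.7²)) = 0.569918·exp(-11.79592) = 4.29447e-06
Multiply by the mixture weights:
  w_A·f_A = 0.32 × 0.0899849 = 0.0287952
  w_B·f_B = 0.20 × 0.579383 = 0.115877
  w_C·f_C = 0.32 × 0.564132 = 0.180522
  w_D·f_D = 0.16 × 4.29447e-06 = 6.87116e-07
Evidence: 0.0287952 + 0.115877 + 0.180522 + 6.87116e-07 = 0.325195
Responsibility of Population C: 0.180522 / 0.325195 ≈ 0.5551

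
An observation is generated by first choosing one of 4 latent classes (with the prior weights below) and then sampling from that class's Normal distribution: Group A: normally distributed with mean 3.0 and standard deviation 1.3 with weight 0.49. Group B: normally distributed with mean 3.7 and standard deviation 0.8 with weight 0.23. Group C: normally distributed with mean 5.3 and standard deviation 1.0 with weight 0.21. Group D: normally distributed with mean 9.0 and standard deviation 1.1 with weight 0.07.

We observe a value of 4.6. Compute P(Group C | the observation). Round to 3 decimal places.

Posterior ∝ prior × likelihood, so P(k | x) ∝ w_k f_k(x); normalise over all components.
Normal densities:
  L_A = 0.143891
  L_B = 0.264846
  L_C = 0.312254
  L_D = 0.000121664
Unnormalised posteriors:
  w_A·L_A = 0.49 × 0.143891 = 0.0705066
  w_B·L_B = 0.23 × 0.264846 = 0.0609145
  w_C·L_C = 0.21 × 0.312254 = 0.0655733
  w_D·L_D = 0.07 × 0.000121664 = 8.51647e-06
Normaliser: 0.0705066 + 0.0609145 + 0.0655733 + 8.51647e-06 = 0.197003
P(Group C | x) ≈ 0.333

0.333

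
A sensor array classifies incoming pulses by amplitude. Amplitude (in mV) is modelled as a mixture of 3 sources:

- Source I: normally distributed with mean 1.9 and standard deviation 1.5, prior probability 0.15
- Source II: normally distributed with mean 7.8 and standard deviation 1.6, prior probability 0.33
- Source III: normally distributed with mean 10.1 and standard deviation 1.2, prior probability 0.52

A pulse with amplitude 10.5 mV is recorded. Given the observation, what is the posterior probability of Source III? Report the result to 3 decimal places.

0.892

By Bayes' theorem, P(k | x) = w_k f_k(x) / Σ_j w_j f_j(x).
Normal densities:
  L_I = 1.93619e-08
  L_II = 0.0600384
  L_III = 0.314486
Prior × likelihood for each component:
  w_I·L_I = 0.15 × 1.93619e-08 = 2.90428e-09
  w_II·L_II = 0.33 × 0.0600384 = 0.0198127
  w_III·L_III = 0.52 × 0.314486 = 0.163533
Marginal: 2.90428e-09 + 0.0198127 + 0.163533 = 0.183345
P(Source III | data) ≈ 0.892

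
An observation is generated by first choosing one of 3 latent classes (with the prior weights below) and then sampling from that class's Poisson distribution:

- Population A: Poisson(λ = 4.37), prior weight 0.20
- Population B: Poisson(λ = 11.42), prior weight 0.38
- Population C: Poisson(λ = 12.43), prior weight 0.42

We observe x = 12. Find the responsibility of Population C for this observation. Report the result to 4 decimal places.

0.5252

The responsibility of component k is π_k f_k(x) divided by Σ_j π_j f_j(x).
Evaluate each component's likelihood at the observed value:
  p_A = e^(−4.37)·4.37^12/12! = 0.00128107
  p_B = e^(−11.42)·11.42^12/12! = 0.112723
  p_C = e^(−12.43)·12.43^12/12! = 0.113511
Multiply by the mixture weights:
  π_A·p_A = 0.20 × 0.00128107 = 0.000256214
  π_B·p_B = 0.38 × 0.112723 = 0.0428348
  π_C·p_C = 0.42 × 0.113511 = 0.0476744
Marginal: 0.000256214 + 0.0428348 + 0.0476744 = 0.0907655
P(Population C | x) = 0.0476744 / 0.0907655 ≈ 0.5252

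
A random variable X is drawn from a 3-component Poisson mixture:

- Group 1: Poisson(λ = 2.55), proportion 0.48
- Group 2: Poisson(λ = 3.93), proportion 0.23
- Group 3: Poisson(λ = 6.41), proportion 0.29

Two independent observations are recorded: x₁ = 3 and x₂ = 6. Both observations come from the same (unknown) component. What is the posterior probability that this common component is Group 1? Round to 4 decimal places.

P(component k | x) = π_k·f_k(x) / marginal(x), where marginal(x) = Σ_j π_j·f_j(x).
Since both observations come from the same component, the likelihood for component k is f_k(x₁)·f_k(x₂).
  L_1 = [e^(−2.55)·2.55^3/3! = 0.215784] × [0.0298166] = 0.00643393
  L_2 = [e^(−3.93)·3.93^3/3! = 0.198723] × [0.100518] = 0.0199754
  L_3 = [e^(−6.41)·6.41^3/3! = 0.0722096] × [0.158485] = 0.0114441
Unnormalised posteriors:
  π_1·L_1 = 0.48 × 0.00643393 = 0.00308828
  π_2·L_2 = 0.23 × 0.0199754 = 0.00459433
  π_3·L_3 = 0.29 × 0.0114441 = 0.0033188
Denominator: 0.00308828 + 0.00459433 + 0.0033188 = 0.0110014
P(Group 1 | x) = 0.00308828 / 0.0110014 ≈ 0.2807

0.2807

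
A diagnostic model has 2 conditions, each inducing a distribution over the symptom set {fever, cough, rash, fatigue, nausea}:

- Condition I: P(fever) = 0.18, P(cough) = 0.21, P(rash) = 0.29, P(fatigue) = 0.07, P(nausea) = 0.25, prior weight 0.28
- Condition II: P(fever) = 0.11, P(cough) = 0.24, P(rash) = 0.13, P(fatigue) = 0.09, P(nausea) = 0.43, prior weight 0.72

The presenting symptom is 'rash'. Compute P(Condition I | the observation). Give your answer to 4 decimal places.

0.4645

Apply Bayes' rule: the posterior for each component is proportional to its prior times its likelihood at x.
Component likelihoods at x = 'rash':
  f_I = 0.29
  f_II = 0.13
Unnormalised posteriors:
  π_I·f_I = 0.28 × 0.29 = 0.0812
  π_II·f_II = 0.72 × 0.13 = 0.0936
Evidence: 0.0812 + 0.0936 = 0.1748
P(Condition I | data) = 0.0812 / 0.1748 ≈ 0.4645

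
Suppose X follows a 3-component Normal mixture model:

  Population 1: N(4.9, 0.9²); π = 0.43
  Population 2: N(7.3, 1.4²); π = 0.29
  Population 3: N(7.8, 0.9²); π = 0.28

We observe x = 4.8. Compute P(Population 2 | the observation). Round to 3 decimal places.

0.081

P(component k | x) = w_k·f_k(x) / marginal(x), where marginal(x) = Σ_j w_j·f_j(x).
Component likelihoods at x = 4.8:
  L_1 = (1/(0.9·√(2π)))·exp(−(4.8−4.9)²/(2·0.9²)) = 0.443269·exp(-0.00617) = 0.440541
  L_2 = (1/(1.4·√(2π)))·exp(−(4.8−7.3)²/(2·1.4²)) = 0.284959·exp(-1.59439) = 0.057856
  L_3 = (1/(0.9·√(2π)))·exp(−(4.8−7.8)²/(2·0.9²)) = 0.443269·exp(-5.55556) = 0.00171364
Prior × likelihood for each component:
  w_1·L_1 = 0.43 × 0.440541 = 0.189433
  w_2·L_2 = 0.29 × 0.057856 = 0.0167782
  w_3·L_3 = 0.28 × 0.00171364 = 0.00047982
Evidence: 0.189433 + 0.0167782 + 0.00047982 = 0.206691
Responsibility of Population 2: 0.0167782 / 0.206691 ≈ 0.081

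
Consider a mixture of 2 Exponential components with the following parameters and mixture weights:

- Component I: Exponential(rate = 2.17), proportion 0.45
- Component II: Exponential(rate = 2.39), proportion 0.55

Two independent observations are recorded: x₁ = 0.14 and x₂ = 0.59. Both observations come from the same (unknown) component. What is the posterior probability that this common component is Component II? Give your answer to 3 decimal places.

0.558

Posterior ∝ prior × likelihood, so P(k | x) ∝ P(Z=k) f_k(x); normalise over all components.
Since both observations come from the same component, the likelihood for component k is f_k(x₁)·f_k(x₂).
  f_I = [2.17·e^(−2.17·0.14) = 2.17·e^(−0.3038) = 1.60148] × [0.60316] = 0.965948
  f_II = [2.39·e^(−2.39·0.14) = 2.39·e^(−0.3346) = 1.71034] × [0.583444] = 0.997889
Prior × likelihood for each component:
  P(Z=I)·f_I = 0.45 × 0.965948 = 0.434676
  P(Z=II)·f_II = 0.55 × 0.997889 = 0.548839
Evidence: 0.434676 + 0.548839 = 0.983515
P(Component II | x) ≈ 0.558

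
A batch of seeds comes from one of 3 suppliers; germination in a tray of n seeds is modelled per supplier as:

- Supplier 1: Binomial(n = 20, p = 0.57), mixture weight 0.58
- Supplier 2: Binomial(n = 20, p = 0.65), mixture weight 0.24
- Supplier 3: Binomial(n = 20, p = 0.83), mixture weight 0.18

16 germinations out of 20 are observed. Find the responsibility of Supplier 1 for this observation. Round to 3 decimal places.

0.179

Posterior ∝ prior × likelihood, so P(k | x) ∝ π_k f_k(x); normalise over all components.
Evaluate each component's likelihood at the observed value:
  f_1 = C(20,16)·0.57^16·0.43^4 = 4845·0.000124165·0.034188 = 0.0205667
  f_2 = C(20,16)·0.65^16·0.35^4 = 4845·0.00101535·0.0150062 = 0.073821
  f_3 = C(20,16)·0.83^16·0.17^4 = 4845·0.0507282·0.00083521 = 0.205276
Weight by the priors:
  π_1·f_1 = 0.58 × 0.0205667 = 0.0119287
  π_2·f_2 = 0.24 × 0.073821 = 0.017717
  π_3·f_3 = 0.18 × 0.205276 = 0.0369497
Denominator: 0.0119287 + 0.017717 + 0.0369497 = 0.0665955
So the posterior for Supplier 1 is 0.0119287 / 0.0665955 ≈ 0.179.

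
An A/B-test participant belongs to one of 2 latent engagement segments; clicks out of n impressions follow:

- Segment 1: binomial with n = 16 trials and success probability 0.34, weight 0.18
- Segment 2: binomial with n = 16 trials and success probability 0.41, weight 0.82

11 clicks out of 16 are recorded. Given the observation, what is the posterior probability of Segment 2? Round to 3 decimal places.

0.953

P(component k | x) = π_k·f_k(x) / marginal(x), where marginal(x) = Σ_j π_j·f_j(x).
Evaluate each component's likelihood at the observed value:
  L_1 = C(16,11)·0.34^11·0.66^5 = 4368·7.01888e-06·0.125233 = 0.00383946
  L_2 = C(16,11)·0.41^11·0.59^5 = 4368·5.50329e-05·0.0714924 = 0.0171856
Prior × likelihood for each component:
  π_1·L_1 = 0.18 × 0.00383946 = 0.000691103
  π_2·L_2 = 0.82 × 0.0171856 = 0.0140922
Denominator: 0.000691103 + 0.0140922 = 0.0147833
So the posterior for Segment 2 is 0.0140922 / 0.0147833 ≈ 0.953.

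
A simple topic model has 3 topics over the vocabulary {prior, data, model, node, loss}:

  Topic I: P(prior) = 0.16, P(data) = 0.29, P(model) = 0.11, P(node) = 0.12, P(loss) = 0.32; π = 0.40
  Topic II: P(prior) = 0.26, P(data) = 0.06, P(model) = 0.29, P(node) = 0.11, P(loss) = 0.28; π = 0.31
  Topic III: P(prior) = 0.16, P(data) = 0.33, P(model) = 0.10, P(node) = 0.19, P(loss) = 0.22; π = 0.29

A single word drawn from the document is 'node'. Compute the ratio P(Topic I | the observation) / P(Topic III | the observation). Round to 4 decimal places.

0.8711

Since P(k|x) ∝ P(Z=k) f_k(x), the posterior odds are P(Z=i) f_i(x) / (P(Z=j) f_j(x)).
Component likelihoods at x = 'node':
  p_I = 0.12
  p_II = 0.11
  p_III = 0.19
Posterior odds = (P(Z=I)·p_I) / (P(Z=III)·p_III) = (0.40·0.12) / (0.29·0.19) = 0.048 / 0.0551 ≈ 0.8711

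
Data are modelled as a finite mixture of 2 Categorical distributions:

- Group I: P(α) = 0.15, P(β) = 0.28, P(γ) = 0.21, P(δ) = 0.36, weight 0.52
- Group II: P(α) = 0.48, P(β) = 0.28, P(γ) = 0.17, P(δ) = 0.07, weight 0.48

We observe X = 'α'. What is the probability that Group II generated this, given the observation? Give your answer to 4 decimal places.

Apply Bayes' rule: the posterior for each component is proportional to its prior times its likelihood at x.
Evaluate each component's likelihood at the observed value:
  p_I = P(α | comp) = 0.15
  p_II = P(α | comp) = 0.48
Multiply by the mixture weights:
  π_I·p_I = 0.52 × 0.15 = 0.078
  π_II·p_II = 0.48 × 0.48 = 0.2304
Sum: 0.078 + 0.2304 = 0.3084
Responsibility of Group II: 0.2304 / 0.3084 ≈ 0.7471

0.7471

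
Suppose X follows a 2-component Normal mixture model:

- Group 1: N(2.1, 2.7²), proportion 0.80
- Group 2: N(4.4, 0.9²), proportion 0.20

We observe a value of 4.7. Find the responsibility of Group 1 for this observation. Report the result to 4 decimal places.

Apply Bayes' rule: the posterior for each component is proportional to its prior times its likelihood at x.
Normal densities:
  L_1 = 0.0929365
  L_2 = 0.419315
Weight by the priors:
  w_1·L_1 = 0.80 × 0.0929365 = 0.0743492
  w_2·L_2 = 0.20 × 0.419315 = 0.0838629
Evidence: 0.0743492 + 0.0838629 = 0.158212
P(Group 1 | x) ≈ 0.4699

0.4699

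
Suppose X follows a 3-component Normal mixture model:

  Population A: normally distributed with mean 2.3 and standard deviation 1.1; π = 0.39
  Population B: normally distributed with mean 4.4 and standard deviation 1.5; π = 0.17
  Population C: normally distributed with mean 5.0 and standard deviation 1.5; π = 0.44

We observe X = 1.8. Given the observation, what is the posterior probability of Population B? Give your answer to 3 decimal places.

0.067

Apply Bayes' rule: the posterior for each component is proportional to its prior times its likelihood at x.
Normal densities:
  p_A = 0.327079
  p_B = 0.0592123
  p_C = 0.0273248
Multiply by the mixture weights:
  π_A·p_A = 0.39 × 0.327079 = 0.127561
  π_B·p_B = 0.17 × 0.0592123 = 0.0100661
  π_C·p_C = 0.44 × 0.0273248 = 0.0120229
Sum: 0.127561 + 0.0100661 + 0.0120229 = 0.14965
So the posterior for Population B is 0.0100661 / 0.14965 ≈ 0.067.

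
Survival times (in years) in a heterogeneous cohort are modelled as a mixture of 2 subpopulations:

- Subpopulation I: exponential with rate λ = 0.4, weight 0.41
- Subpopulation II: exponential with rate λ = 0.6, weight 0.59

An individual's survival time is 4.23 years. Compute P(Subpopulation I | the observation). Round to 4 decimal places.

Apply Bayes' rule: the posterior for each component is proportional to its prior times its likelihood at x.
Evaluate each component's likelihood at the observed value:
  p_I = 0.4·e^(−0.4·4.23) = 0.4·e^(−1.6920) = 0.0736603
  p_II = 0.6·e^(−0.6·4.23) = 0.6·e^(−2.5380) = 0.0474146
Weight by the priors:
  w_I·p_I = 0.41 × 0.0736603 = 0.0302007
  w_II·p_II = 0.59 × 0.0474146 = 0.0279746
Sum: 0.0302007 + 0.0279746 = 0.0581753
Responsibility of Subpopulation I: 0.0302007 / 0.0581753 ≈ 0.5191

0.5191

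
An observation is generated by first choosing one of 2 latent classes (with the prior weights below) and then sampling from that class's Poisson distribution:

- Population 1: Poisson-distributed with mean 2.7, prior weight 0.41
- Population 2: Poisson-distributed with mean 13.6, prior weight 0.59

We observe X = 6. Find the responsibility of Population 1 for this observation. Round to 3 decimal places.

0.697

By Bayes' theorem, P(k | x) = π_k f_k(x) / Σ_j π_j f_j(x).
Poisson probabilities:
  L_1 = 0.0361622
  L_2 = 0.0109017
Multiply by the mixture weights:
  π_1·L_1 = 0.41 × 0.0361622 = 0.0148265
  π_2·L_2 = 0.59 × 0.0109017 = 0.00643203
Denominator: 0.0148265 + 0.00643203 = 0.0212585
So the posterior for Population 1 is 0.0148265 / 0.0212585 ≈ 0.697.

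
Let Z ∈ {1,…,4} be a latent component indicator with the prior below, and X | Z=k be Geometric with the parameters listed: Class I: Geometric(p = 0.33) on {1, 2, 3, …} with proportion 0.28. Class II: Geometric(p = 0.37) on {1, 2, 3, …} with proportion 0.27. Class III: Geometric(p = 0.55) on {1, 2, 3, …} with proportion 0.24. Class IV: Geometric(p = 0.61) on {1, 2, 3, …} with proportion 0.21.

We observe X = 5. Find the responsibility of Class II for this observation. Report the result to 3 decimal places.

P(component k | x) = w_k·f_k(x) / marginal(x), where marginal(x) = Σ_j w_j·f_j(x).
Component likelihoods at x = 5:
  p_I = 0.0664987
  p_II = 0.058286
  p_III = 0.0225534
  p_IV = 0.014112
Unnormalised posteriors:
  w_I·p_I = 0.28 × 0.0664987 = 0.0186196
  w_II·p_II = 0.27 × 0.058286 = 0.0157372
  w_III·p_III = 0.24 × 0.0225534 = 0.00541282
  w_IV·p_IV = 0.21 × 0.014112 = 0.00296352
Marginal: 0.0186196 + 0.0157372 + 0.00541282 + 0.00296352 = 0.0427332
P(Class II | the observation) = 0.0157372 / 0.0427332 ≈ 0.368

0.368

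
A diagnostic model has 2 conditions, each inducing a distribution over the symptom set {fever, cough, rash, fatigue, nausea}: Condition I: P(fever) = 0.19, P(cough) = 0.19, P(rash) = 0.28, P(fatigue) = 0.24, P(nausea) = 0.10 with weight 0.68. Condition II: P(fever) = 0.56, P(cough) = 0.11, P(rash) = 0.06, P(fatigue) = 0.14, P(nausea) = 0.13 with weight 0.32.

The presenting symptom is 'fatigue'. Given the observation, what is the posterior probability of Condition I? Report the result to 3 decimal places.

P(component k | x) = π_k·f_k(x) / marginal(x), where marginal(x) = Σ_j π_j·f_j(x).
Evaluate each component's likelihood at the observed value:
  p_I = 0.24
  p_II = 0.14
Weight by the priors:
  π_I·p_I = 0.68 × 0.24 = 0.1632
  π_II·p_II = 0.32 × 0.14 = 0.0448
Marginal: 0.1632 + 0.0448 = 0.208
P(Condition I | x) = 0.1632 / 0.208 ≈ 0.785

0.785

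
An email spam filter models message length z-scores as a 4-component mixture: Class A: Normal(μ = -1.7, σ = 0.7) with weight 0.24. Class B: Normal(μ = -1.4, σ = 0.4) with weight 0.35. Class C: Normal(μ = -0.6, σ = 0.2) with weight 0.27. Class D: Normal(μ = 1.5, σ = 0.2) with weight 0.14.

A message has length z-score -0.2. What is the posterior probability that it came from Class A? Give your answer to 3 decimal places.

0.152

P(component k | x) = w_k·f_k(x) / marginal(x), where marginal(x) = Σ_j w_j·f_j(x).
Normal densities:
  L_A = (1/(0.7·√(2π)))·exp(−(-0.2−-1.7)²/(2·0.7²)) = 0.569918·exp(-2.29592) = 0.057373
  L_B = (1/(0.4·√(2π)))·exp(−(-0.2−-1.4)²/(2·0.4²)) = 0.997356·exp(-4.50000) = 0.0110796
  L_C = (1/(0.2·√(2π)))·exp(−(-0.2−-0.6)²/(2·0.2²)) = 1.994711·exp(-2.00000) = 0.269955
  L_D = (1/(0.2·√(2π)))·exp(−(-0.2−1.5)²/(2·0.2²)) = 1.994711·exp(-36.12500) = 4.08312e-16
Unnormalised posteriors:
  w_A·L_A = 0.24 × 0.057373 = 0.0137695
  w_B·L_B = 0.35 × 0.0110796 = 0.00387787
  w_C·L_C = 0.27 × 0.269955 = 0.0728878
  w_D·L_D = 0.14 × 4.08312e-16 = 5.71636e-17
Sum: 0.0137695 + 0.00387787 + 0.0728878 + 5.71636e-17 = 0.0905352
P(Class A | the observation) = 0.0137695 / 0.0905352 ≈ 0.152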